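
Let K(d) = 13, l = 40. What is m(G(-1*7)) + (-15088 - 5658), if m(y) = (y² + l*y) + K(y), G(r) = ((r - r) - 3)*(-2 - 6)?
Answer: -19197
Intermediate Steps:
G(r) = 24 (G(r) = (0 - 3)*(-8) = -3*(-8) = 24)
m(y) = 13 + y² + 40*y (m(y) = (y² + 40*y) + 13 = 13 + y² + 40*y)
m(G(-1*7)) + (-15088 - 5658) = (13 + 24² + 40*24) + (-15088 - 5658) = (13 + 576 + 960) - 20746 = 1549 - 20746 = -19197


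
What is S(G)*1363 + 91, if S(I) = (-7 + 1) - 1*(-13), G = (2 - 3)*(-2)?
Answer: 9632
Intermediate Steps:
G = 2 (G = -1*(-2) = 2)
S(I) = 7 (S(I) = -6 + 13 = 7)
S(G)*1363 + 91 = 7*1363 + 91 = 9541 + 91 = 9632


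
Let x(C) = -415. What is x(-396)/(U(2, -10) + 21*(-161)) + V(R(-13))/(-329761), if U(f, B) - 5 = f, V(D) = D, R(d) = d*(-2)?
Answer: 136763091/1112613614 ≈ 0.12292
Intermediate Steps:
R(d) = -2*d
U(f, B) = 5 + f
x(-396)/(U(2, -10) + 21*(-161)) + V(R(-13))/(-329761) = -415/((5 + 2) + 21*(-161)) - 2*(-13)/(-329761) = -415/(7 - 3381) + 26*(-1/329761) = -415/(-3374) - 26/329761 = -415*(-1/3374) - 26/329761 = 415/3374 - 26/329761 = 136763091/1112613614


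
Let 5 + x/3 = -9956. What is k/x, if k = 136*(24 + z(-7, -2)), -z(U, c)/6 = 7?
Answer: 816/9961 ≈ 0.081919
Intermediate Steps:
x = -29883 (x = -15 + 3*(-9956) = -15 - 29868 = -29883)
z(U, c) = -42 (z(U, c) = -6*7 = -42)
k = -2448 (k = 136*(24 - 42) = 136*(-18) = -2448)
k/x = -2448/(-29883) = -2448*(-1/29883) = 816/9961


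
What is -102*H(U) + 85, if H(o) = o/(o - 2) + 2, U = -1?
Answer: -153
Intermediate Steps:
H(o) = 2 + o/(-2 + o) (H(o) = o/(-2 + o) + 2 = 2 + o/(-2 + o))
-102*H(U) + 85 = -102*(-4 + 3*(-1))/(-2 - 1) + 85 = -102*(-4 - 3)/(-3) + 85 = -(-34)*(-7) + 85 = -102*7/3 + 85 = -238 + 85 = -153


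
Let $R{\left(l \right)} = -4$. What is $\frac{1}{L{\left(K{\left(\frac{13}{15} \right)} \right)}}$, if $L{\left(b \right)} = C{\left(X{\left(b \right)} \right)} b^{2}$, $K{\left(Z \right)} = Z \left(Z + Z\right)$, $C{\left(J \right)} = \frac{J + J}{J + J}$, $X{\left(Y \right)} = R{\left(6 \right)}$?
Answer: $\frac{50625}{114244} \approx 0.44313$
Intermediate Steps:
$X{\left(Y \right)} = -4$
$C{\left(J \right)} = 1$ ($C{\left(J \right)} = \frac{2 J}{2 J} = 2 J \frac{1}{2 J} = 1$)
$K{\left(Z \right)} = 2 Z^{2}$ ($K{\left(Z \right)} = Z 2 Z = 2 Z^{2}$)
$L{\left(b \right)} = b^{2}$ ($L{\left(b \right)} = 1 b^{2} = b^{2}$)
$\frac{1}{L{\left(K{\left(\frac{13}{15} \right)} \right)}} = \frac{1}{\left(2 \left(\frac{13}{15}\right)^{2}\right)^{2}} = \frac{1}{\left(2 \cdot \frac{169}{225}\right)^{2}} = \frac{1}{\left(\frac{338}{225}\right)^{2}} = \frac{1}{\frac{114244}{50625}} = \frac{50625}{114244}$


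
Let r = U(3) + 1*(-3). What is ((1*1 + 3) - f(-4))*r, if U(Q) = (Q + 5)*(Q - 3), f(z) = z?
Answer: -24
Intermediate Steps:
U(Q) = (-3 + Q)*(5 + Q) (U(Q) = (5 + Q)*(-3 + Q) = (-3 + Q)*(5 + Q))
r = -3 (r = (-15 + 3² + 2*3) + 1*(-3) = (-15 + 9 + 6) - 3 = 0 - 3 = -3)
((1*1 + 3) - f(-4))*r = ((1*1 + 3) - 1*(-4))*(-3) = ((1 + 3) + 4)*(-3) = (4 + 4)*(-3) = 8*(-3) = -24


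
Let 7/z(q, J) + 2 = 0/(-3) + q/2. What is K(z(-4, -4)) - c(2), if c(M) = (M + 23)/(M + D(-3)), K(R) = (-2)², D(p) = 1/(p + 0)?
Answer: -11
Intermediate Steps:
z(q, J) = 7/(-2 + q/2) (z(q, J) = 7/(-2 + (0/(-3) + q/2)) = 7/(-2 + (0*(-⅓) + q*(½))) = 7/(-2 + (0 + q/2)) = 7/(-2 + q/2))
D(p) = 1/p
K(R) = 4
c(M) = (23 + M)/(-⅓ + M) (c(M) = (M + 23)/(M + 1/(-3)) = (23 + M)/(M - ⅓) = (23 + M)/(-⅓ + M))
K(z(-4, -4)) - c(2) = 4 - 3*(23 + 2)/(-1 + 3*2) = 4 - 3*25/(-1 + 6) = 4 - 3*25/5 = 4 - 1*15 = 4 - 15 = -11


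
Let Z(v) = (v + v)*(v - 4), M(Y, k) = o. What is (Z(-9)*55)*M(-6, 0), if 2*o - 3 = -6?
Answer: -19305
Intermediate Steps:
o = -3/2 (o = 3/2 + (½)*(-6) = 3/2 - 3 = -3/2 ≈ -1.5000)
M(Y, k) = -3/2
Z(v) = 2*v*(-4 + v) (Z(v) = (2*v)*(-4 + v) = 2*v*(-4 + v))
(Z(-9)*55)*M(-6, 0) = ((2*(-9)*(-4 - 9))*55)*(-3/2) = ((2*(-9)*(-13))*55)*(-3/2) = (234*55)*(-3/2) = 12870*(-3/2) = -19305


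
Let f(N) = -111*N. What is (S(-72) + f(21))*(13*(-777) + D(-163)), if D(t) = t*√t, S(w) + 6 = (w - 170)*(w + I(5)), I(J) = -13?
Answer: -184171533 - 2971979*I*√163 ≈ -1.8417e+8 - 3.7944e+7*I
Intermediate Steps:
S(w) = -6 + (-170 + w)*(-13 + w) (S(w) = -6 + (w - 170)*(w - 13) = -6 + (-170 + w)*(-13 + w))
D(t) = t^(3/2)
(S(-72) + f(21))*(13*(-777) + D(-163)) = ((2204 + (-72)² - 183*(-72)) - 111*21)*(13*(-777) + (-163)^(3/2)) = ((2204 + 5184 + 13176) - 2331)*(-10101 - 163*I*√163) = (20564 - 2331)*(-10101 - 163*I*√163) = 18233*(-10101 - 163*I*√163) = -184171533 - 2971979*I*√163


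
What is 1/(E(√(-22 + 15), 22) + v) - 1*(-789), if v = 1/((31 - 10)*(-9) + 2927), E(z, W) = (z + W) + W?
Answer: 11493077622067/14566220237 - 7496644*I*√7/14566220237 ≈ 789.02 - 0.0013617*I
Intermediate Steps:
E(z, W) = z + 2*W (E(z, W) = (W + z) + W = z + 2*W)
v = 1/2738 (v = 1/(21*(-9) + 2927) = 1/(-189 + 2927) = 1/2738 ≈ 0.00036523)
1/(E(√(-22 + 15), 22) + v) - 1*(-789) = 1/((√(-22 + 15) + 2*22) + 1/2738) - 1*(-789) = 1/((√(-7) + 44) + 1/2738) + 789 = 1/((I*√7 + 44) + 1/2738) + 789 = 1/((44 + I*√7) + 1/2738) + 789 = 1/(120473/2738 + I*√7) + 789 = 789 + 1/(120473/2738 + I*√7)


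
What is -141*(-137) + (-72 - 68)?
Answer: 19177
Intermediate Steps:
-141*(-137) + (-72 - 68) = 19317 - 140 = 19177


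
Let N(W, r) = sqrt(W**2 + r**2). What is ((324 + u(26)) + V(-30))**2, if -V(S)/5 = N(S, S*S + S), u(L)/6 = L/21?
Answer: 933687400/49 - 696000*sqrt(842)/7 ≈ 1.6170e+7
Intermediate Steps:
u(L) = 2*L/7 (u(L) = 6*(L/21) = 2*L/7)
V(S) = -5*sqrt(S**2 + (S + S**2)**2) (V(S) = -5*sqrt(S**2 + (S*S + S)**2) = -5*sqrt(S**2 + (S**2 + S)**2) = -5*sqrt(S**2 + (S + S**2)**2))
((324 + u(26)) + V(-30))**2 = ((324 + (2/7)*26) - 5*30*sqrt(1 + (1 - 30)**2))**2 = ((324 + 52/7) - 5*30*sqrt(1 + (-29)**2))**2 = (2320/7 - 5*30*sqrt(1 + 841))**2 = (2320/7 - 5*30*sqrt(842))**2 = (2320/7 - 150*sqrt(842))**2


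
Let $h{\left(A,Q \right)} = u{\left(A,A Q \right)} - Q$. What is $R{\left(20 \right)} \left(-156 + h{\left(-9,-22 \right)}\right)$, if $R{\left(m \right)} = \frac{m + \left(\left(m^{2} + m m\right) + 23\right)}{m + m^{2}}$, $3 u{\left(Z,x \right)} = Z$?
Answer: $- \frac{38497}{140} \approx -274.98$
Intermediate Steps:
$u{\left(Z,x \right)} = \frac{Z}{3}$
$h{\left(A,Q \right)} = - Q + \frac{A}{3}$ ($h{\left(A,Q \right)} = \frac{A}{3} - Q = - Q + \frac{A}{3}$)
$R{\left(m \right)} = \frac{23 + m + 2 m^{2}}{m + m^{2}}$ ($R{\left(m \right)} = \frac{m + \left(\left(m^{2} + m^{2}\right) + 23\right)}{m + m^{2}} = \frac{m + \left(2 m^{2} + 23\right)}{m + m^{2}} = \frac{m + \left(23 + 2 m^{2}\right)}{m + m^{2}} = \frac{23 + m + 2 m^{2}}{m + m^{2}}$)
$R{\left(20 \right)} \left(-156 + h{\left(-9,-22 \right)}\right) = \frac{23 + 20 + 2 \cdot 20^{2}}{20 \left(1 + 20\right)} \left(-156 + \left(\left(-1\right) \left(-22\right) + \frac{1}{3} \left(-9\right)\right)\right) = \frac{23 + 20 + 2 \cdot 400}{20 \cdot 21} \left(-156 + \left(22 - 3\right)\right) = \frac{1}{20} \cdot \frac{1}{21} \left(23 + 20 + 800\right) \left(-156 + 19\right) = \frac{1}{20} \cdot \frac{1}{21} \cdot 843 \left(-137\right) = \frac{281}{140} \left(-137\right) = - \frac{38497}{140}$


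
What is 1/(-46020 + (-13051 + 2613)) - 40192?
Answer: -2269159937/56458 ≈ -40192.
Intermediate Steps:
1/(-46020 + (-13051 + 2613)) - 40192 = 1/(-46020 - 10438) - 40192 = 1/(-56458) - 40192 = -1/56458 - 40192 = -2269159937/56458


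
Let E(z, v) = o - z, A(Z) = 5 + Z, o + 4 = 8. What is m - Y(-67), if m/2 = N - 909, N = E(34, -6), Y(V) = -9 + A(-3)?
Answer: -1871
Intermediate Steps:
o = 4 (o = -4 + 8 = 4)
Y(V) = -7 (Y(V) = -9 + (5 - 3) = -9 + 2 = -7)
E(z, v) = 4 - z
N = -30 (N = 4 - 1*34 = 4 - 34 = -30)
m = -1878 (m = 2*(-30 - 909) = 2*(-939) = -1878)
m - Y(-67) = -1878 - 1*(-7) = -1878 + 7 = -1871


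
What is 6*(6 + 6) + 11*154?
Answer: 1766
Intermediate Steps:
6*(6 + 6) + 11*154 = 6*12 + 1694 = 72 + 1694 = 1766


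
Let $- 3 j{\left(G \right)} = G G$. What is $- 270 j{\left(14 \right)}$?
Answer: $17640$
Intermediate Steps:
$j{\left(G \right)} = - \frac{G^{2}}{3}$ ($j{\left(G \right)} = - \frac{G G}{3} = - \frac{G^{2}}{3}$)
$- 270 j{\left(14 \right)} = - 270 \left(- \frac{14^{2}}{3}\right) = - 270 \left(\left(- \frac{1}{3}\right) 196\right) = \left(-270\right) \left(- \frac{196}{3}\right) = 17640$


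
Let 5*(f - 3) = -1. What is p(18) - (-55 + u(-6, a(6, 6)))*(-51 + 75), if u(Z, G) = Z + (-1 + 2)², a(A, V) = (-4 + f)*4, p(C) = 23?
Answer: 1463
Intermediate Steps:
f = 14/5 (f = 3 + (⅕)*(-1) = 3 - ⅕ = 14/5 ≈ 2.8000)
a(A, V) = -24/5 (a(A, V) = (-4 + 14/5)*4 = -6/5*4 = -24/5)
u(Z, G) = 1 + Z (u(Z, G) = Z + 1² = Z + 1 = 1 + Z)
p(18) - (-55 + u(-6, a(6, 6)))*(-51 + 75) = 23 - (-55 + (1 - 6))*(-51 + 75) = 23 - (-55 - 5)*24 = 23 - (-60)*24 = 23 - 1*(-1440) = 23 + 1440 = 1463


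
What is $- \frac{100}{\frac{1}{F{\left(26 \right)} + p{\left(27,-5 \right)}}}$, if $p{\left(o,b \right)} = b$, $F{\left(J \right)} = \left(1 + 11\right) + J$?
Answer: $-3300$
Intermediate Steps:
$F{\left(J \right)} = 12 + J$
$- \frac{100}{\frac{1}{F{\left(26 \right)} + p{\left(27,-5 \right)}}} = - \frac{100}{\frac{1}{\left(12 + 26\right) - 5}} = - \frac{100}{\frac{1}{38 - 5}} = - \frac{100}{\frac{1}{33}} = - 100 \frac{1}{\frac{1}{33}} = \left(-100\right) 33 = -3300$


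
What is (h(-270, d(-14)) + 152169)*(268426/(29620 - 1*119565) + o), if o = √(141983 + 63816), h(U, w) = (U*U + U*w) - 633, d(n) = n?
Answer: -61259108016/89945 + 228216*√205799 ≈ 1.0285e+8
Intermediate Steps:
h(U, w) = -633 + U² + U*w (h(U, w) = (U² + U*w) - 633 = -633 + U² + U*w)
o = √205799 ≈ 453.65
(h(-270, d(-14)) + 152169)*(268426/(29620 - 1*119565) + o) = ((-633 + (-270)² - 270*(-14)) + 152169)*(268426/(29620 - 1*119565) + √205799) = ((-633 + 72900 + 3780) + 152169)*(268426/(29620 - 119565) + √205799) = (76047 + 152169)*(268426/(-89945) + √205799) = 228216*(268426*(-1/89945) + √205799) = 228216*(-268426/89945 + √205799) = -61259108016/89945 + 228216*√205799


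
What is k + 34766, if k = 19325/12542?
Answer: 436054497/12542 ≈ 34768.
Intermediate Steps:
k = 19325/12542 (k = 19325*(1/12542) = 19325/12542 ≈ 1.5408)
k + 34766 = 19325/12542 + 34766 = 436054497/12542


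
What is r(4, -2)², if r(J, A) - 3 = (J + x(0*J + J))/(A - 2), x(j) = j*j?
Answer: 4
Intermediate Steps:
x(j) = j²
r(J, A) = 3 + (J + J²)/(-2 + A) (r(J, A) = 3 + (J + (0*J + J)²)/(A - 2) = 3 + (J + (0 + J)²)/(-2 + A) = 3 + (J + J²)/(-2 + A))
r(4, -2)² = ((-6 + 4 + 4² + 3*(-2))/(-2 - 2))² = ((-6 + 4 + 16 - 6)/(-4))² = (-¼*8)² = (-2)² = 4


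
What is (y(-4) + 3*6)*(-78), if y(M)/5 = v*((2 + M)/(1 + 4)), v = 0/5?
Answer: -1404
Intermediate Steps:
v = 0 (v = 0*(1/5) = 0)
y(M) = 0 (y(M) = 5*(0*((2 + M)/(1 + 4))) = 5*(0*((2 + M)/5)) = 5*(0*((2 + M)*(1/5))) = 5*(0*(2/5 + M/5)) = 5*0 = 0)
(y(-4) + 3*6)*(-78) = (0 + 3*6)*(-78) = (0 + 18)*(-78) = 18*(-78) = -1404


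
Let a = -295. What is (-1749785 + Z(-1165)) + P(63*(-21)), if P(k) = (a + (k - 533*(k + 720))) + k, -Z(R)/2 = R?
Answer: -1428997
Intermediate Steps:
Z(R) = -2*R
P(k) = -384055 - 531*k (P(k) = (-295 + (k - 533*(k + 720))) + k = (-295 + (k - 533*(720 + k))) + k = (-295 + (k + (-383760 - 533*k))) + k = (-295 + (-383760 - 532*k)) + k = (-384055 - 532*k) + k = -384055 - 531*k)
(-1749785 + Z(-1165)) + P(63*(-21)) = (-1749785 - 2*(-1165)) + (-384055 - 33453*(-21)) = (-1749785 + 2330) + (-384055 - 531*(-1323)) = -1747455 + (-384055 + 702513) = -1747455 + 318458 = -1428997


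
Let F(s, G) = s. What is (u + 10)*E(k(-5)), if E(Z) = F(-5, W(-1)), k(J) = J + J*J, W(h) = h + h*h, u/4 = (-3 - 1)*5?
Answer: 350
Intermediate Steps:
u = -80 (u = 4*((-3 - 1)*5) = 4*(-4*5) = 4*(-20) = -80)
W(h) = h + h²
k(J) = J + J²
E(Z) = -5
(u + 10)*E(k(-5)) = (-80 + 10)*(-5) = -70*(-5) = 350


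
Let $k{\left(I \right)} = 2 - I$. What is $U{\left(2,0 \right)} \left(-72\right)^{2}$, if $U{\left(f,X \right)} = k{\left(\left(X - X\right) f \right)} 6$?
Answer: $62208$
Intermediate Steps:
$U{\left(f,X \right)} = 12$ ($U{\left(f,X \right)} = \left(2 - \left(X - X\right) f\right) 6 = \left(2 - 0 f\right) 6 = \left(2 - 0\right) 6 = \left(2 + 0\right) 6 = 2 \cdot 6 = 12$)
$U{\left(2,0 \right)} \left(-72\right)^{2} = 12 \left(-72\right)^{2} = 12 \cdot 5184 = 62208$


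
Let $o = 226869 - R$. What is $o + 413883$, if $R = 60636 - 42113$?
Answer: $622229$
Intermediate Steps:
$R = 18523$
$o = 208346$ ($o = 226869 - 18523 = 208346$)
$o + 413883 = 208346 + 413883 = 622229$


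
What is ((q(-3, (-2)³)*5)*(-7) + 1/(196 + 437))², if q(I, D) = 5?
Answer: 12270879076/400689 ≈ 30624.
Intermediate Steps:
((q(-3, (-2)³)*5)*(-7) + 1/(196 + 437))² = ((5*5)*(-7) + 1/(196 + 437))² = (25*(-7) + 1/633)² = (-175 + 1/633)² = (-110774/633)² = 12270879076/400689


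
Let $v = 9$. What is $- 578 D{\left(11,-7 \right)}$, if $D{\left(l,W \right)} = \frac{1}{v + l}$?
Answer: $- \frac{289}{10} \approx -28.9$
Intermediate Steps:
$D{\left(l,W \right)} = \frac{1}{9 + l}$
$- 578 D{\left(11,-7 \right)} = - \frac{578}{9 + 11} = - \frac{578}{20} = \left(-578\right) \frac{1}{20} = - \frac{289}{10}$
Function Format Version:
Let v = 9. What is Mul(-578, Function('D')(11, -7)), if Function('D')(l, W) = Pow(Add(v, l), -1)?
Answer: Rational(-289, 10) ≈ -28.900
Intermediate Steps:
Function('D')(l, W) = Pow(Add(9, l), -1)
Mul(-578, Function('D')(11, -7)) = Mul(-578, Pow(Add(9, 11), -1)) = Mul(-578, Pow(20, -1)) = Mul(-578, Rational(1, 20)) = Rational(-289, 10)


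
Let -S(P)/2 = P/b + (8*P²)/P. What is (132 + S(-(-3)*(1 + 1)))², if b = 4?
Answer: 1089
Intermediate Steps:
S(P) = -33*P/2 (S(P) = -2*(P/4 + (8*P²)/P) = -2*(P*(¼) + 8*P) = -2*(P/4 + 8*P) = -33*P/2)
(132 + S(-(-3)*(1 + 1)))² = (132 - (-99)*(-(1 + 1))/2)² = (132 - (-99)*(-1*2)/2)² = (132 - (-99)*(-2)/2)² = (132 - 33/2*6)² = (132 - 99)² = 33² = 1089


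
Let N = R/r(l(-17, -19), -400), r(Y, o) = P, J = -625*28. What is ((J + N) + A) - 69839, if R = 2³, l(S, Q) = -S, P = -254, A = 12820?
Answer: -9463917/127 ≈ -74519.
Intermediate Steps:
R = 8
J = -17500
r(Y, o) = -254
N = -4/127 (N = 8/(-254) = 8*(-1/254) = -4/127 ≈ -0.031496)
((J + N) + A) - 69839 = ((-17500 - 4/127) + 12820) - 69839 = (-2222504/127 + 12820) - 69839 = -594364/127 - 69839 = -9463917/127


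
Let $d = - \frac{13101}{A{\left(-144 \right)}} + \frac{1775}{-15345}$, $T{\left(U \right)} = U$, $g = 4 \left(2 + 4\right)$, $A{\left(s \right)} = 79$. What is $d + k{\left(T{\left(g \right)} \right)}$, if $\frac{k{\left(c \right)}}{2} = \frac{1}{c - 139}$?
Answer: $- \frac{4627511512}{27881865} \approx -165.97$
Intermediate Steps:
$g = 24$ ($g = 4 \cdot 6 = 24$)
$k{\left(c \right)} = \frac{2}{-139 + c}$ ($k{\left(c \right)} = \frac{2}{c - 139} = \frac{2}{-139 + c}$)
$d = - \frac{40235014}{242451}$ ($d = - \frac{13101}{79} + \frac{1775}{-15345} = \left(-13101\right) \frac{1}{79} + 1775 \left(- \frac{1}{15345}\right) = - \frac{13101}{79} - \frac{355}{3069} = - \frac{40235014}{242451} \approx -165.95$)
$d + k{\left(T{\left(g \right)} \right)} = - \frac{40235014}{242451} + \frac{2}{-139 + 24} = - \frac{40235014}{242451} + \frac{2}{-115} = - \frac{40235014}{242451} + 2 \left(- \frac{1}{115}\right) = - \frac{40235014}{242451} - \frac{2}{115} = - \frac{4627511512}{27881865}$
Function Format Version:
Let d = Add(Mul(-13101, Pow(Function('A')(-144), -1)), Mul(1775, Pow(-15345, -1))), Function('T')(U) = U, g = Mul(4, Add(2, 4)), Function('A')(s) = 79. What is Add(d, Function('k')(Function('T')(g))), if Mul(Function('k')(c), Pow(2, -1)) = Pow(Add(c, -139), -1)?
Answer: Rational(-4627511512, 27881865) ≈ -165.97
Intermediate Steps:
g = 24 (g = Mul(4, 6) = 24)
Function('k')(c) = Mul(2, Pow(Add(-139, c), -1)) (Function('k')(c) = Mul(2, Pow(Add(c, -139), -1)) = Mul(2, Pow(Add(-139, c), -1)))
d = Rational(-40235014, 242451) (d = Add(Mul(-13101, Pow(79, -1)), Mul(1775, Pow(-15345, -1))) = Add(Mul(-13101, Rational(1, 79)), Mul(1775, Rational(-1, 15345))) = Add(Rational(-13101, 79), Rational(-355, 3069)) = Rational(-40235014, 242451) ≈ -165.95)
Add(d, Function('k')(Function('T')(g))) = Add(Rational(-40235014, 242451), Mul(2, Pow(Add(-139, 24), -1))) = Add(Rational(-40235014, 242451), Mul(2, Pow(-115, -1))) = Add(Rational(-40235014, 242451), Mul(2, Rational(-1, 115))) = Add(Rational(-40235014, 242451), Rational(-2, 115)) = Rational(-4627511512, 27881865)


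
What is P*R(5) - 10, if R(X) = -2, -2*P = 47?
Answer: 37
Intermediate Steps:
P = -47/2 (P = -½*47 = -47/2 ≈ -23.500)
P*R(5) - 10 = -47/2*(-2) - 10 = 47 - 10 = 37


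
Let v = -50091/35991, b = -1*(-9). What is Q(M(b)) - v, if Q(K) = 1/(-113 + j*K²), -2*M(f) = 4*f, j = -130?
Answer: 705152404/506669301 ≈ 1.3917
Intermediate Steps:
b = 9
M(f) = -2*f
v = -16697/11997 (v = -50091*1/35991 = -16697/11997 ≈ -1.3918)
Q(K) = 1/(-113 - 130*K²)
Q(M(b)) - v = -1/(113 + 130*(-2*9)²) - 1*(-16697/11997) = -1/(113 + 130*(-18)²) + 16697/11997 = -1/(113 + 130*324) + 16697/11997 = -1/(113 + 42120) + 16697/11997 = -1/42233 + 16697/11997 = 705152404/506669301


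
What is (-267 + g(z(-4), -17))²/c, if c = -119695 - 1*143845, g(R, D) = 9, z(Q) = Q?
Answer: -16641/65885 ≈ -0.25258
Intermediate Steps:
c = -263540 (c = -119695 - 143845 = -263540)
(-267 + g(z(-4), -17))²/c = (-267 + 9)²/(-263540) = (-258)²*(-1/263540) = 66564*(-1/263540) = -16641/65885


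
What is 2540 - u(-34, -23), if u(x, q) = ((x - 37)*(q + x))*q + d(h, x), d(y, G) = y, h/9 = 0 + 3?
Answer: 95594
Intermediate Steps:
h = 27 (h = 9*(0 + 3) = 9*3 = 27)
u(x, q) = 27 + q*(-37 + x)*(q + x) (u(x, q) = ((x - 37)*(q + x))*q + 27 = ((-37 + x)*(q + x))*q + 27 = q*(-37 + x)*(q + x) + 27 = 27 + q*(-37 + x)*(q + x))
2540 - u(-34, -23) = 2540 - (27 - 37*(-23)² - 23*(-34)² - 34*(-23)² - 37*(-23)*(-34)) = 2540 - (27 - 37*529 - 23*1156 - 34*529 - 28934) = 2540 - (27 - 19573 - 26588 - 17986 - 28934) = 2540 - 1*(-93054) = 2540 + 93054 = 95594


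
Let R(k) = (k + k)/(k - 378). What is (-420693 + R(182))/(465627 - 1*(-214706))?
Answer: -2944864/4762331 ≈ -0.61837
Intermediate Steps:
R(k) = 2*k/(-378 + k) (R(k) = (2*k)/(-378 + k) = 2*k/(-378 + k))
(-420693 + R(182))/(465627 - 1*(-214706)) = (-420693 + 2*182/(-378 + 182))/(465627 - 1*(-214706)) = (-420693 + 2*182/(-196))/(465627 + 214706) = (-420693 + 2*182*(-1/196))/680333 = (-420693 - 13/7)*(1/680333) = -2944864/7*1/680333 = -2944864/4762331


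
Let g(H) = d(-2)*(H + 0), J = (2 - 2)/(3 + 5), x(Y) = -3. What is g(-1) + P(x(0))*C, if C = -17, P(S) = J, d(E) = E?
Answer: 2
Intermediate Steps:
J = 0 (J = 0/8 = 0*(⅛) = 0)
P(S) = 0
g(H) = -2*H (g(H) = -2*(H + 0) = -2*H)
g(-1) + P(x(0))*C = -2*(-1) + 0*(-17) = 2 + 0 = 2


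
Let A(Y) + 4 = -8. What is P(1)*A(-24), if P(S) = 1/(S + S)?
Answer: -6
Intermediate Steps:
A(Y) = -12 (A(Y) = -4 - 8 = -12)
P(S) = 1/(2*S)
P(1)*A(-24) = ((½)/1)*(-12) = ((½)*1)*(-12) = (½)*(-12) = -6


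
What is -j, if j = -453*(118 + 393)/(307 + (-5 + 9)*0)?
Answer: 231483/307 ≈ 754.02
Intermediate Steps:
j = -231483/307 (j = -231483/(307 + 4*0) = -231483/(307 + 0) = -231483/307 ≈ -754.02)
-j = -1*(-231483/307) = 231483/307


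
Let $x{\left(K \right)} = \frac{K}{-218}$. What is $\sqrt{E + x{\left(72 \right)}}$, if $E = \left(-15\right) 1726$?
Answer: $\frac{i \sqrt{307603014}}{109} \approx 160.9 i$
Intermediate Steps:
$E = -25890$
$x{\left(K \right)} = - \frac{K}{218}$ ($x{\left(K \right)} = K \left(- \frac{1}{218}\right) = - \frac{K}{218}$)
$\sqrt{E + x{\left(72 \right)}} = \sqrt{-25890 - \frac{36}{109}} = \sqrt{- \frac{2822046}{109}} = \frac{i \sqrt{307603014}}{109}$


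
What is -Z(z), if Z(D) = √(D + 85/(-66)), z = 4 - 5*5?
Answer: -I*√97086/66 ≈ -4.721*I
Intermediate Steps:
z = -21 (z = 4 - 25 = -21)
Z(D) = √(-85/66 + D) (Z(D) = √(D + 85*(-1/66)) = √(D - 85/66) = √(-85/66 + D))
-Z(z) = -√(-5610 + 4356*(-21))/66 = -√(-5610 - 91476)/66 = -√(-97086)/66 = -I*√97086/66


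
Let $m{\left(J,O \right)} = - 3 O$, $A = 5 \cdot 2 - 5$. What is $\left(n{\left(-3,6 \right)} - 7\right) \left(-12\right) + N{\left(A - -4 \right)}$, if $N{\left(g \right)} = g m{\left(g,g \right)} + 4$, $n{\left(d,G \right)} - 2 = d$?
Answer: $-143$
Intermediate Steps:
$n{\left(d,G \right)} = 2 + d$
$A = 5$ ($A = 10 - 5 = 5$)
$N{\left(g \right)} = 4 - 3 g^{2}$ ($N{\left(g \right)} = g \left(- 3 g\right) + 4 = - 3 g^{2} + 4 = 4 - 3 g^{2}$)
$\left(n{\left(-3,6 \right)} - 7\right) \left(-12\right) + N{\left(A - -4 \right)} = \left(\left(2 - 3\right) - 7\right) \left(-12\right) + \left(4 - 3 \left(5 - -4\right)^{2}\right) = \left(-1 - 7\right) \left(-12\right) + \left(4 - 3 \left(5 + 4\right)^{2}\right) = \left(-8\right) \left(-12\right) + \left(4 - 3 \cdot 9^{2}\right) = 96 + \left(4 - 243\right) = 96 - 239 = -143$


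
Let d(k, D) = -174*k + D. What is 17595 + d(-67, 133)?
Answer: 29386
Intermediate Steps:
d(k, D) = D - 174*k
17595 + d(-67, 133) = 17595 + (133 - 174*(-67)) = 17595 + (133 + 11658) = 17595 + 11791 = 29386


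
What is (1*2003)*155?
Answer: 310465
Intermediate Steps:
(1*2003)*155 = 2003*155 = 310465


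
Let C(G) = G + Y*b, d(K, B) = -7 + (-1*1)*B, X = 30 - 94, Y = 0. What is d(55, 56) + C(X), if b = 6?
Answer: -127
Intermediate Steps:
X = -64
d(K, B) = -7 - B
C(G) = G (C(G) = G + 0*6 = G + 0 = G)
d(55, 56) + C(X) = (-7 - 1*56) - 64 = (-7 - 56) - 64 = -63 - 64 = -127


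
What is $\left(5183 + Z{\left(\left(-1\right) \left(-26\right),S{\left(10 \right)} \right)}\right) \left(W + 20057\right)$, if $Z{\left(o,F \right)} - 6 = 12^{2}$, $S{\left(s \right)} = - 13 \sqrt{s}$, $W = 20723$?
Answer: $217479740$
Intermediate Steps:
$Z{\left(o,F \right)} = 150$ ($Z{\left(o,F \right)} = 6 + 12^{2} = 6 + 144 = 150$)
$\left(5183 + Z{\left(\left(-1\right) \left(-26\right),S{\left(10 \right)} \right)}\right) \left(W + 20057\right) = \left(5183 + 150\right) \left(20723 + 20057\right) = 5333 \cdot 40780 = 217479740$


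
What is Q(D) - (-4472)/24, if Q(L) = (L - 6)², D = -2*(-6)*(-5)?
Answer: 13627/3 ≈ 4542.3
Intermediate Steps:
D = -60 (D = 12*(-5) = -60)
Q(L) = (-6 + L)²
Q(D) - (-4472)/24 = (-6 - 60)² - (-4472)/24 = (-66)² - (-4472)/24 = 4356 - 104*(-43/24) = 4356 + 559/3 = 13627/3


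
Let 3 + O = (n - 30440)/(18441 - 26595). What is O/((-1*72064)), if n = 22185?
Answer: 16207/587609856 ≈ 2.7581e-5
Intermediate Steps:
O = -16207/8154 (O = -3 + (22185 - 30440)/(18441 - 26595) = -3 - 8255/(-8154) = -3 - 8255*(-1/8154) = -3 + 8255/8154 = -16207/8154 ≈ -1.9876)
O/((-1*72064)) = -16207/(8154*((-1*72064))) = -16207/8154/(-72064) = -16207/8154*(-1/72064) = 16207/587609856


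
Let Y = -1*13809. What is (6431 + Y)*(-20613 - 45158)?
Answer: 485258438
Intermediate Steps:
Y = -13809
(6431 + Y)*(-20613 - 45158) = (6431 - 13809)*(-20613 - 45158) = -7378*(-65771) = 485258438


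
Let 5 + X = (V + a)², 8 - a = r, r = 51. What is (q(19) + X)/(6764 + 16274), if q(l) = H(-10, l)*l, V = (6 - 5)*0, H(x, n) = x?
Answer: 827/11519 ≈ 0.071794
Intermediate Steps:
V = 0 (V = 1*0 = 0)
a = -43 (a = 8 - 1*51 = 8 - 51 = -43)
q(l) = -10*l
X = 1844 (X = -5 + (0 - 43)² = -5 + (-43)² = -5 + 1849 = 1844)
(q(19) + X)/(6764 + 16274) = (-10*19 + 1844)/(6764 + 16274) = (-190 + 1844)/23038 = 1654*(1/23038) = 827/11519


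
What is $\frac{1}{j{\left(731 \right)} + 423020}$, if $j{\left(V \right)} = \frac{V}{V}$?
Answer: $\frac{1}{423021} \approx 2.3639 \cdot 10^{-6}$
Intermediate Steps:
$j{\left(V \right)} = 1$
$\frac{1}{j{\left(731 \right)} + 423020} = \frac{1}{1 + 423020} = \frac{1}{423021}$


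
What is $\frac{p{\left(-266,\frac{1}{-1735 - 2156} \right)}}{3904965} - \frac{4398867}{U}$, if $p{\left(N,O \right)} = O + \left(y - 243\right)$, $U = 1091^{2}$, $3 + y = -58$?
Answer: $- \frac{13367751135563534}{3617077993067403} \approx -3.6957$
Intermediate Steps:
$y = -61$ ($y = -3 - 58 = -61$)
$U = 1190281$
$p{\left(N,O \right)} = -304 + O$ ($p{\left(N,O \right)} = O - 304 = -304 + O$)
$\frac{p{\left(-266,\frac{1}{-1735 - 2156} \right)}}{3904965} - \frac{4398867}{U} = \frac{-304 + \frac{1}{-1735 - 2156}}{3904965} - \frac{4398867}{1190281} = \left(-304 + \frac{1}{-3891}\right) \frac{1}{3904965} - \frac{4398867}{1190281} = \left(-304 - \frac{1}{3891}\right) \frac{1}{3904965} - \frac{4398867}{1190281} = \left(- \frac{1182865}{3891}\right) \frac{1}{3904965} - \frac{4398867}{1190281} = - \frac{236573}{3038843763} - \frac{4398867}{1190281} = - \frac{13367751135563534}{3617077993067403}$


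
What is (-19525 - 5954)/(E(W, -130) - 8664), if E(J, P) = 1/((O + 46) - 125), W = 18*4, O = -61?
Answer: 3567060/1212961 ≈ 2.9408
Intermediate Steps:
W = 72
E(J, P) = -1/140 (E(J, P) = 1/((-61 + 46) - 125) = 1/(-15 - 125) = 1/(-140) = -1/140)
(-19525 - 5954)/(E(W, -130) - 8664) = (-19525 - 5954)/(-1/140 - 8664) = -25479/(-1212961/140) = -25479*(-140/1212961) = 3567060/1212961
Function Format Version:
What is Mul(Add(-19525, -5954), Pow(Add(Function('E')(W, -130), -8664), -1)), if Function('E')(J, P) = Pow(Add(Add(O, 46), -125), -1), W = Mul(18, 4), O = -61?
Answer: Rational(3567060, 1212961) ≈ 2.9408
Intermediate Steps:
W = 72
Function('E')(J, P) = Rational(-1, 140) (Function('E')(J, P) = Pow(Add(Add(-61, 46), -125), -1) = Pow(Add(-15, -125), -1) = Pow(-140, -1) = Rational(-1, 140))
Mul(Add(-19525, -5954), Pow(Add(Function('E')(W, -130), -8664), -1)) = Mul(Add(-19525, -5954), Pow(Add(Rational(-1, 140), -8664), -1)) = Mul(-25479, Pow(Rational(-1212961, 140), -1)) = Mul(-25479, Rational(-140, 1212961)) = Rational(3567060, 1212961)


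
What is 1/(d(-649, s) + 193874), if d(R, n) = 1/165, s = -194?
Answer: 165/31989211 ≈ 5.1580e-6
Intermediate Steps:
d(R, n) = 1/165
1/(d(-649, s) + 193874) = 1/(1/165 + 193874) = 1/(31989211/165) = 165/31989211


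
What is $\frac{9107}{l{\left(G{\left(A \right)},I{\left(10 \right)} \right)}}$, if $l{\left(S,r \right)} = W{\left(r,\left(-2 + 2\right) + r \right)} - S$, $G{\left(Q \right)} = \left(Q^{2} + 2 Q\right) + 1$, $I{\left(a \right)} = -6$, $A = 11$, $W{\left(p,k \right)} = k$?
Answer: $- \frac{9107}{150} \approx -60.713$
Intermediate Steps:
$G{\left(Q \right)} = 1 + Q^{2} + 2 Q$
$l{\left(S,r \right)} = r - S$ ($l{\left(S,r \right)} = \left(\left(-2 + 2\right) + r\right) - S = \left(0 + r\right) - S = r - S$)
$\frac{9107}{l{\left(G{\left(A \right)},I{\left(10 \right)} \right)}} = \frac{9107}{-6 - \left(1 + 11^{2} + 2 \cdot 11\right)} = \frac{9107}{-6 - \left(1 + 121 + 22\right)} = \frac{9107}{-6 - 144} = \frac{9107}{-150} = 9107 \left(- \frac{1}{150}\right) = - \frac{9107}{150}$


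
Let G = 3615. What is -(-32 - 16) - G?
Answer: -3567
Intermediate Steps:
-(-32 - 16) - G = -(-32 - 16) - 1*3615 = -1*(-48) - 3615 = 48 - 3615 = -3567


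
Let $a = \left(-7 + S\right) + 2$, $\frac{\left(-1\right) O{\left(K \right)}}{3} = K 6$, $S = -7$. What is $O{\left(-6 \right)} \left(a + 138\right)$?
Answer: $13608$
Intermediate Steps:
$O{\left(K \right)} = - 18 K$ ($O{\left(K \right)} = - 3 K 6 = - 3 \cdot 6 K = - 18 K$)
$a = -12$ ($a = \left(-7 - 7\right) + 2 = -14 + 2 = -12$)
$O{\left(-6 \right)} \left(a + 138\right) = \left(-18\right) \left(-6\right) \left(-12 + 138\right) = 108 \cdot 126 = 13608$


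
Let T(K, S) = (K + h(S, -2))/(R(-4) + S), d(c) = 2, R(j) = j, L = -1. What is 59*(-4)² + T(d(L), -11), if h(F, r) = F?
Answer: 4723/5 ≈ 944.60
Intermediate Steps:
T(K, S) = (K + S)/(-4 + S)
59*(-4)² + T(d(L), -11) = 59*(-4)² + (2 - 11)/(-4 - 11) = 59*16 - 9/(-15) = 944 - 1/15*(-9) = 944 + ⅗ = 4723/5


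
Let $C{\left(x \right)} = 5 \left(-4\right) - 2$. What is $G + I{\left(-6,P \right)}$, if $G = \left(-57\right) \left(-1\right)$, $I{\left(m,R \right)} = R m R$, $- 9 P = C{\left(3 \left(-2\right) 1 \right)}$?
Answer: $\frac{571}{27} \approx 21.148$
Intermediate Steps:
$C{\left(x \right)} = -22$ ($C{\left(x \right)} = -20 - 2 = -22$)
$P = \frac{22}{9}$ ($P = \left(- \frac{1}{9}\right) \left(-22\right) = \frac{22}{9} \approx 2.4444$)
$I{\left(m,R \right)} = m R^{2}$
$G = 57$
$G + I{\left(-6,P \right)} = 57 - 6 \left(\frac{22}{9}\right)^{2} = 57 - \frac{968}{27} = \frac{571}{27}$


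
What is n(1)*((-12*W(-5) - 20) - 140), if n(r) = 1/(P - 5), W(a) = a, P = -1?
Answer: 50/3 ≈ 16.667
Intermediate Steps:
n(r) = -⅙ (n(r) = 1/(-1 - 5) = 1/(-6) = -⅙)
n(1)*((-12*W(-5) - 20) - 140) = -((-12*(-5) - 20) - 140)/6 = -((60 - 20) - 140)/6 = -(40 - 140)/6 = -⅙*(-100) = 50/3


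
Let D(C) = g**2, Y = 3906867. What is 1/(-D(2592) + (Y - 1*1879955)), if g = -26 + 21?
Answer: 1/2026887 ≈ 4.9337e-7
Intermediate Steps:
g = -5
D(C) = 25 (D(C) = (-5)**2 = 25)
1/(-D(2592) + (Y - 1*1879955)) = 1/(-1*25 + (3906867 - 1*1879955)) = 1/(-25 + (3906867 - 1879955)) = 1/(-25 + 2026912) = 1/2026887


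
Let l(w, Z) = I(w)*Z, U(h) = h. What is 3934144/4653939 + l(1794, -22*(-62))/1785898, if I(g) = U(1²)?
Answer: 3516163937054/4155730176111 ≈ 0.84610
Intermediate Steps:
I(g) = 1 (I(g) = 1² = 1)
l(w, Z) = Z (l(w, Z) = 1*Z = Z)
3934144/4653939 + l(1794, -22*(-62))/1785898 = 3934144/4653939 - 22*(-62)/1785898 = 3934144*(1/4653939) + 1364*(1/1785898) = 3934144/4653939 + 682/892949 = 3516163937054/4155730176111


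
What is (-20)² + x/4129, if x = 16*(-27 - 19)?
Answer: 1650864/4129 ≈ 399.82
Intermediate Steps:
x = -736 (x = 16*(-46) = -736)
(-20)² + x/4129 = (-20)² - 736/4129 = 400 - 736*1/4129 = 400 - 736/4129 = 1650864/4129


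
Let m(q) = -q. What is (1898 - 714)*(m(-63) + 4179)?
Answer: 5022528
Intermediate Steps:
(1898 - 714)*(m(-63) + 4179) = (1898 - 714)*(-1*(-63) + 4179) = 1184*(63 + 4179) = 1184*4242 = 5022528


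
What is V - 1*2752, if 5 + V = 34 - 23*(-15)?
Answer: -2378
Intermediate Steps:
V = 374 (V = -5 + (34 - 23*(-15)) = -5 + (34 + 345) = -5 + 379 = 374)
V - 1*2752 = 374 - 1*2752 = 374 - 2752 = -2378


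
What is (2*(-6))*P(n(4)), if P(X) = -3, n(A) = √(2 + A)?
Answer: 36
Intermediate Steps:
(2*(-6))*P(n(4)) = (2*(-6))*(-3) = -12*(-3) = 36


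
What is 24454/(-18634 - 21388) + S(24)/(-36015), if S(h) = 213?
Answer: -148205916/240232055 ≈ -0.61693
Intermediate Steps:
24454/(-18634 - 21388) + S(24)/(-36015) = 24454/(-18634 - 21388) + 213/(-36015) = 24454/(-40022) + 213*(-1/36015) = 24454*(-1/40022) - 71/12005 = -12227/20011 - 71/12005 = -148205916/240232055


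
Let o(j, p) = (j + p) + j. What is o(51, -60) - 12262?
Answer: -12220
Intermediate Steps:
o(j, p) = p + 2*j
o(51, -60) - 12262 = (-60 + 2*51) - 12262 = (-60 + 102) - 12262 = 42 - 12262 = -12220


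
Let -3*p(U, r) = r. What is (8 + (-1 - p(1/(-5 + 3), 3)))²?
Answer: 64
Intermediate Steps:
p(U, r) = -r/3
(8 + (-1 - p(1/(-5 + 3), 3)))² = (8 + (-1 - (-1)*3/3))² = (8 + (-1 - 1*(-1)))² = (8 + (-1 + 1))² = (8 + 0)² = 8² = 64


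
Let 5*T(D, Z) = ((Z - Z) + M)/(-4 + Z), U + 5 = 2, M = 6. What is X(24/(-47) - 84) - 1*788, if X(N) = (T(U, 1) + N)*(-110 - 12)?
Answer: 2249208/235 ≈ 9571.1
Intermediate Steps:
U = -3 (U = -5 + 2 = -3)
T(D, Z) = 6/(5*(-4 + Z)) (T(D, Z) = (((Z - Z) + 6)/(-4 + Z))/5 = ((0 + 6)/(-4 + Z))/5 = (6/(-4 + Z))/5 = 6/(5*(-4 + Z)))
X(N) = 244/5 - 122*N (X(N) = (6/(5*(-4 + 1)) + N)*(-110 - 12) = ((6/5)/(-3) + N)*(-122) = ((6/5)*(-1/3) + N)*(-122) = (-2/5 + N)*(-122) = 244/5 - 122*N)
X(24/(-47) - 84) - 1*788 = (244/5 - 122*(24/(-47) - 84)) - 1*788 = (244/5 - 122*(24*(-1/47) - 84)) - 788 = (244/5 - 122*(-24/47 - 84)) - 788 = (244/5 - 122*(-3972/47)) - 788 = (244/5 + 484584/47) - 788 = 2434388/235 - 788 = 2249208/235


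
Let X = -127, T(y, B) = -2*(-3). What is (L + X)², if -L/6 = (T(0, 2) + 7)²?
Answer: 1301881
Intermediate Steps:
T(y, B) = 6
L = -1014 (L = -6*(6 + 7)² = -6*13² = -6*169 = -1014)
(L + X)² = (-1014 - 127)² = (-1141)² = 1301881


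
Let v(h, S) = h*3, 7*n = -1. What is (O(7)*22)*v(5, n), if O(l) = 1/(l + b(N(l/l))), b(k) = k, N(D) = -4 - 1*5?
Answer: -165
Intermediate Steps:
N(D) = -9 (N(D) = -4 - 5 = -9)
n = -⅐ (n = (⅐)*(-1) = -⅐ ≈ -0.14286)
v(h, S) = 3*h
O(l) = 1/(-9 + l) (O(l) = 1/(l - 9) = 1/(-9 + l))
(O(7)*22)*v(5, n) = (22/(-9 + 7))*(3*5) = (22/(-2))*15 = -½*22*15 = -11*15 = -165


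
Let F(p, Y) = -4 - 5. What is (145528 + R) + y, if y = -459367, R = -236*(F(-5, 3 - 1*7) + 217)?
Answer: -362927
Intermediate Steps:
F(p, Y) = -9
R = -49088 (R = -236*(-9 + 217) = -236*208 = -49088)
(145528 + R) + y = (145528 - 49088) - 459367 = 96440 - 459367 = -362927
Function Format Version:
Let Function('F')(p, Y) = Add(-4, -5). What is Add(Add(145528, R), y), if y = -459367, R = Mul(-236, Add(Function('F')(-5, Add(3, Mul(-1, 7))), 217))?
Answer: -362927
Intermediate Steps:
Function('F')(p, Y) = -9
R = -49088 (R = Mul(-236, Add(-9, 217)) = Mul(-236, 208) = -49088)
Add(Add(145528, R), y) = Add(Add(145528, -49088), -459367) = Add(96440, -459367) = -362927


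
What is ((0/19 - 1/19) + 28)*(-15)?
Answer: -7965/19 ≈ -419.21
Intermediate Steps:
((0/19 - 1/19) + 28)*(-15) = ((0*(1/19) - 1*1/19) + 28)*(-15) = ((0 - 1/19) + 28)*(-15) = (-1/19 + 28)*(-15) = (531/19)*(-15) = -7965/19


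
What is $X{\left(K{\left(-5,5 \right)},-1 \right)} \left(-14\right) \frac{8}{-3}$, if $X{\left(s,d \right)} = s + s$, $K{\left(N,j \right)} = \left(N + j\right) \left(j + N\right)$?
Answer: $0$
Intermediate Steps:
$K{\left(N,j \right)} = \left(N + j\right)^{2}$ ($K{\left(N,j \right)} = \left(N + j\right) \left(N + j\right) = \left(N + j\right)^{2}$)
$X{\left(s,d \right)} = 2 s$
$X{\left(K{\left(-5,5 \right)},-1 \right)} \left(-14\right) \frac{8}{-3} = 2 \left(-5 + 5\right)^{2} \left(-14\right) \frac{8}{-3} = 2 \cdot 0^{2} \left(-14\right) 8 \left(- \frac{1}{3}\right) = 2 \cdot 0 \left(-14\right) \left(- \frac{8}{3}\right) = 0 \left(-14\right) \left(- \frac{8}{3}\right) = 0 \left(- \frac{8}{3}\right) = 0$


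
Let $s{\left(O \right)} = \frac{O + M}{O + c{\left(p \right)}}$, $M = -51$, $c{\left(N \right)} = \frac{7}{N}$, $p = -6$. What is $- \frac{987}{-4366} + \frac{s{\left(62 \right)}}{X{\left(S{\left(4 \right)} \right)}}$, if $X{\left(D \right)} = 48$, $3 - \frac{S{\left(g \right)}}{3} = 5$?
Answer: $\frac{1465033}{6374360} \approx 0.22983$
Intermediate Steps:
$S{\left(g \right)} = -6$ ($S{\left(g \right)} = 9 - 15 = -6$)
$s{\left(O \right)} = \frac{-51 + O}{- \frac{7}{6} + O}$ ($s{\left(O \right)} = \frac{O - 51}{O + \frac{7}{-6}} = \frac{-51 + O}{O + 7 \left(- \frac{1}{6}\right)} = \frac{-51 + O}{O - \frac{7}{6}} = \frac{-51 + O}{- \frac{7}{6} + O}$)
$- \frac{987}{-4366} + \frac{s{\left(62 \right)}}{X{\left(S{\left(4 \right)} \right)}} = - \frac{987}{-4366} + \frac{6 \frac{1}{-7 + 6 \cdot 62} \left(-51 + 62\right)}{48} = \left(-987\right) \left(- \frac{1}{4366}\right) + 6 \frac{1}{-7 + 372} \cdot 11 \cdot \frac{1}{48} = \frac{987}{4366} + 6 \cdot \frac{1}{365} \cdot 11 \cdot \frac{1}{48} = \frac{987}{4366} + \frac{66}{365} \cdot \frac{1}{48} = \frac{987}{4366} + \frac{11}{2920} = \frac{1465033}{6374360}$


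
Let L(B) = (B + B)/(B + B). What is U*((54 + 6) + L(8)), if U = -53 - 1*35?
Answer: -5368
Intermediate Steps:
U = -88 (U = -53 - 35 = -88)
L(B) = 1 (L(B) = (2*B)/((2*B)) = (2*B)*(1/(2*B)) = 1)
U*((54 + 6) + L(8)) = -88*((54 + 6) + 1) = -88*(60 + 1) = -88*61 = -5368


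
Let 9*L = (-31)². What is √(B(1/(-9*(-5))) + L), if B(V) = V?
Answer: √2670/5 ≈ 10.334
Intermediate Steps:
L = 961/9 (L = (⅑)*(-31)² = (⅑)*961 = 961/9 ≈ 106.78)
√(B(1/(-9*(-5))) + L) = √(1/(-9*(-5)) + 961/9) = √(1/45 + 961/9) = √(534/5) = √2670/5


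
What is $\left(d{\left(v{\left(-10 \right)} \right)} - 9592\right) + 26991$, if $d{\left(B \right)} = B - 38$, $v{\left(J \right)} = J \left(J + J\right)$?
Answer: $17561$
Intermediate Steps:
$v{\left(J \right)} = 2 J^{2}$ ($v{\left(J \right)} = J 2 J = 2 J^{2}$)
$d{\left(B \right)} = -38 + B$
$\left(d{\left(v{\left(-10 \right)} \right)} - 9592\right) + 26991 = \left(\left(-38 + 2 \left(-10\right)^{2}\right) - 9592\right) + 26991 = \left(\left(-38 + 2 \cdot 100\right) - 9592\right) + 26991 = \left(\left(-38 + 200\right) - 9592\right) + 26991 = \left(162 - 9592\right) + 26991 = -9430 + 26991 = 17561$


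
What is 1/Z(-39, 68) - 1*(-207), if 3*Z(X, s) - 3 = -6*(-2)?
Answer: 1036/5 ≈ 207.20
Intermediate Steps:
Z(X, s) = 5 (Z(X, s) = 1 + (-6*(-2))/3 = 1 + (⅓)*12 = 1 + 4 = 5)
1/Z(-39, 68) - 1*(-207) = 1/5 - 1*(-207) = ⅕ + 207 = 1036/5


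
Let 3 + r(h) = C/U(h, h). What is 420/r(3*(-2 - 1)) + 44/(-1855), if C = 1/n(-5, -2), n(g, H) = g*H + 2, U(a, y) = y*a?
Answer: -2858164/20405 ≈ -140.07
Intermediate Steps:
U(a, y) = a*y
n(g, H) = 2 + H*g (n(g, H) = H*g + 2 = 2 + H*g)
C = 1/12 (C = 1/(2 - 2*(-5)) = 1/(2 + 10) = 1/12 ≈ 0.083333)
r(h) = -3 + 1/(12*h²) (r(h) = -3 + 1/(12*((h*h))) = -3 + 1/(12*(h²)) = -3 + 1/(12*h²))
420/r(3*(-2 - 1)) + 44/(-1855) = 420/(-3 + 1/(12*(3*(-2 - 1))²)) + 44/(-1855) = 420/(-3 + 1/(12*(3*(-3))²)) + 44*(-1/1855) = 420/(-3 + (1/12)/(-9)²) - 44/1855 = 420/(-3 + (1/12)*(1/81)) - 44/1855 = 420/(-3 + 1/972) - 44/1855 = 420/(-2915/972) - 44/1855 = 420*(-972/2915) - 44/1855 = -81648/583 - 44/1855 = -2858164/20405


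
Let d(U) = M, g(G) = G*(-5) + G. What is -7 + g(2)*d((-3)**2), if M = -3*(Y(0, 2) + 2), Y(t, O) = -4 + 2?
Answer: -7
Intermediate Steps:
g(G) = -4*G (g(G) = -5*G + G = -4*G)
Y(t, O) = -2
M = 0 (M = -3*(-2 + 2) = -3*0 = 0)
d(U) = 0
-7 + g(2)*d((-3)**2) = -7 - 4*2*0 = -7 - 8*0 = -7 + 0 = -7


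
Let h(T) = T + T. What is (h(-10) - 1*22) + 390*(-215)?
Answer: -83892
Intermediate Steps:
h(T) = 2*T
(h(-10) - 1*22) + 390*(-215) = (2*(-10) - 1*22) + 390*(-215) = (-20 - 22) - 83850 = -42 - 83850 = -83892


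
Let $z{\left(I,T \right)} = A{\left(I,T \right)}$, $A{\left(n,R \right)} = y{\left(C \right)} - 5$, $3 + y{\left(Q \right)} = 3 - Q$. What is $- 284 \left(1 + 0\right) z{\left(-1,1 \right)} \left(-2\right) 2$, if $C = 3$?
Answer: $-9088$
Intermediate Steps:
$y{\left(Q \right)} = - Q$ ($y{\left(Q \right)} = -3 - \left(-3 + Q\right) = - Q$)
$A{\left(n,R \right)} = -8$ ($A{\left(n,R \right)} = \left(-1\right) 3 - 5 = -3 - 5 = -8$)
$z{\left(I,T \right)} = -8$
$- 284 \left(1 + 0\right) z{\left(-1,1 \right)} \left(-2\right) 2 = - 284 \left(1 + 0\right) \left(-8\right) \left(-2\right) 2 = - 284 \cdot 1 \left(-8\right) \left(-2\right) 2 = - 284 \left(-8\right) \left(-2\right) 2 = - 284 \cdot 16 \cdot 2 = \left(-284\right) 32 = -9088$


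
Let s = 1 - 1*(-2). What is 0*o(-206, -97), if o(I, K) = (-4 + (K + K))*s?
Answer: 0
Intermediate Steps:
s = 3 (s = 1 + 2 = 3)
o(I, K) = -12 + 6*K (o(I, K) = (-4 + (K + K))*3 = (-4 + 2*K)*3 = -12 + 6*K)
0*o(-206, -97) = 0*(-12 + 6*(-97)) = 0*(-12 - 582) = 0*(-594) = 0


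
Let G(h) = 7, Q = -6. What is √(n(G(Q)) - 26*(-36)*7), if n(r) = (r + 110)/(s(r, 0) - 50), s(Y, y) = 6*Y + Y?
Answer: 3*√715 ≈ 80.219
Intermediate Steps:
s(Y, y) = 7*Y
n(r) = (110 + r)/(-50 + 7*r) (n(r) = (r + 110)/(7*r - 50) = (110 + r)/(-50 + 7*r))
√(n(G(Q)) - 26*(-36)*7) = √((110 + 7)/(-50 + 7*7) - 26*(-36)*7) = √(117/(-50 + 49) + 936*7) = √(117/(-1) + 6552) = √(-1*117 + 6552) = √(-117 + 6552) = √6435 = 3*√715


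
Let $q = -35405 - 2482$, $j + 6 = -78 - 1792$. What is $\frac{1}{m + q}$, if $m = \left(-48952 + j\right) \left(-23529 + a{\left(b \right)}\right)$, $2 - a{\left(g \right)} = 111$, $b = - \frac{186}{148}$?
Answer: $\frac{1}{1201434377} \approx 8.3234 \cdot 10^{-10}$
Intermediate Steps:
$j = -1876$ ($j = -6 - 1870 = -1876$)
$b = - \frac{93}{74}$ ($b = \left(-186\right) \frac{1}{148} = - \frac{93}{74} \approx -1.2568$)
$a{\left(g \right)} = -109$ ($a{\left(g \right)} = 2 - 111 = -109$)
$m = 1201472264$ ($m = \left(-48952 - 1876\right) \left(-23529 - 109\right) = \left(-50828\right) \left(-23638\right) = 1201472264$)
$q = -37887$
$\frac{1}{m + q} = \frac{1}{1201472264 - 37887} = \frac{1}{1201434377}$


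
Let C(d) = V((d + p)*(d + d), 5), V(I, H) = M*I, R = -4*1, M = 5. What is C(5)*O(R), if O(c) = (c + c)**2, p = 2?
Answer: 22400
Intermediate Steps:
R = -4
V(I, H) = 5*I
O(c) = 4*c**2 (O(c) = (2*c)**2 = 4*c**2)
C(d) = 10*d*(2 + d) (C(d) = 5*((d + 2)*(d + d)) = 5*((2 + d)*(2*d)) = 5*(2*d*(2 + d)) = 10*d*(2 + d))
C(5)*O(R) = (10*5*(2 + 5))*(4*(-4)**2) = (10*5*7)*(4*16) = 350*64 = 22400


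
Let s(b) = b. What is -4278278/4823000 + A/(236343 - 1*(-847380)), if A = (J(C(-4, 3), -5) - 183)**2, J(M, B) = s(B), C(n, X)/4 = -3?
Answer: -2233002078497/2613398014500 ≈ -0.85444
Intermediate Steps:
C(n, X) = -12 (C(n, X) = 4*(-3) = -12)
J(M, B) = B
A = 35344 (A = (-5 - 183)**2 = (-188)**2 = 35344)
-4278278/4823000 + A/(236343 - 1*(-847380)) = -4278278/4823000 + 35344/(236343 - 1*(-847380)) = -4278278*1/4823000 + 35344/(236343 + 847380) = -2139139/2411500 + 35344/1083723 = -2233002078497/2613398014500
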